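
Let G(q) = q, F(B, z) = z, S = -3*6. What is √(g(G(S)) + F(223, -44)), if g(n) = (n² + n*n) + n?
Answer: √586 ≈ 24.207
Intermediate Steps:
S = -18
g(n) = n + 2*n² (g(n) = (n² + n²) + n = 2*n² + n = n + 2*n²)
√(g(G(S)) + F(223, -44)) = √(-18*(1 + 2*(-18)) - 44) = √(-18*(1 - 36) - 44) = √(-18*(-35) - 44) = √(630 - 44) = √586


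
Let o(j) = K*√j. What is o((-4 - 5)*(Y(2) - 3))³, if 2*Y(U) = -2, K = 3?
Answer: 5832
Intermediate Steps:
Y(U) = -1 (Y(U) = (½)*(-2) = -1)
o(j) = 3*√j
o((-4 - 5)*(Y(2) - 3))³ = (3*√((-4 - 5)*(-1 - 3)))³ = (3*√(-9*(-4)))³ = (3*√36)³ = (3*6)³ = 18³ = 5832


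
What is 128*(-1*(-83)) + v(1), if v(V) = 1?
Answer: 10625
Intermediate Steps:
128*(-1*(-83)) + v(1) = 128*(-1*(-83)) + 1 = 128*83 + 1 = 10624 + 1 = 10625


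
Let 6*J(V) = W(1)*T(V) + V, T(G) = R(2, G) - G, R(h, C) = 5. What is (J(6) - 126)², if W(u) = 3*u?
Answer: 63001/4 ≈ 15750.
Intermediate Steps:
T(G) = 5 - G
J(V) = 5/2 - V/3 (J(V) = ((3*1)*(5 - V) + V)/6 = (3*(5 - V) + V)/6 = ((15 - 3*V) + V)/6 = (15 - 2*V)/6 = 5/2 - V/3)
(J(6) - 126)² = ((5/2 - ⅓*6) - 126)² = ((5/2 - 2) - 126)² = (½ - 126)² = (-251/2)² = 63001/4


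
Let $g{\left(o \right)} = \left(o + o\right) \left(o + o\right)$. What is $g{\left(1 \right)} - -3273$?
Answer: $3277$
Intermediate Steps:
$g{\left(o \right)} = 4 o^{2}$ ($g{\left(o \right)} = 2 o 2 o = 4 o^{2}$)
$g{\left(1 \right)} - -3273 = 4 \cdot 1^{2} - -3273 = 4 \cdot 1 + 3273 = 4 + 3273 = 3277$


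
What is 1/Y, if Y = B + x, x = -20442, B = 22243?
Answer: 1/1801 ≈ 0.00055525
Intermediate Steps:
Y = 1801 (Y = 22243 - 20442 = 1801)
1/Y = 1/1801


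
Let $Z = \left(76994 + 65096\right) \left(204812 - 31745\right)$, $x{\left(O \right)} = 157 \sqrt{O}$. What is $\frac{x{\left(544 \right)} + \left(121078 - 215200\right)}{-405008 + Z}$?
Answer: $- \frac{47061}{12295342511} + \frac{314 \sqrt{34}}{12295342511} \approx -3.6786 \cdot 10^{-6}$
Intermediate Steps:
$Z = 24591090030$ ($Z = 142090 \cdot 173067 = 24591090030$)
$\frac{x{\left(544 \right)} + \left(121078 - 215200\right)}{-405008 + Z} = \frac{157 \sqrt{544} + \left(121078 - 215200\right)}{-405008 + 24591090030} = \frac{157 \cdot 4 \sqrt{34} + \left(121078 - 215200\right)}{24590685022} = \left(628 \sqrt{34} - 94122\right) \frac{1}{24590685022} = \left(-94122 + 628 \sqrt{34}\right) \frac{1}{24590685022} = - \frac{47061}{12295342511} + \frac{314 \sqrt{34}}{12295342511}$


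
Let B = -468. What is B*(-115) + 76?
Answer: 53896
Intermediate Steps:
B*(-115) + 76 = -468*(-115) + 76 = 53820 + 76 = 53896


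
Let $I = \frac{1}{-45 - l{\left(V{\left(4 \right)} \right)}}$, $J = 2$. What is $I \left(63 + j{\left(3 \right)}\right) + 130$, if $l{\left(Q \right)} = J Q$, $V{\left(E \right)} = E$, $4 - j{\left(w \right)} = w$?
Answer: $\frac{6826}{53} \approx 128.79$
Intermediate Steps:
$j{\left(w \right)} = 4 - w$
$l{\left(Q \right)} = 2 Q$
$I = - \frac{1}{53}$ ($I = \frac{1}{-45 - 2 \cdot 4} = \frac{1}{-45 - 8} = \frac{1}{-53} = - \frac{1}{53} \approx -0.018868$)
$I \left(63 + j{\left(3 \right)}\right) + 130 = - \frac{63 + \left(4 - 3\right)}{53} + 130 = - \frac{63 + 1}{53} + 130 = \left(- \frac{1}{53}\right) 64 + 130 = - \frac{64}{53} + 130 = \frac{6826}{53}$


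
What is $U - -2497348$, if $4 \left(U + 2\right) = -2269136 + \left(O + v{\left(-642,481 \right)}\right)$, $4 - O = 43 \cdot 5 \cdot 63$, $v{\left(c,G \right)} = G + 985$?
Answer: $\frac{7708173}{4} \approx 1.927 \cdot 10^{6}$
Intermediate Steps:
$v{\left(c,G \right)} = 985 + G$
$O = -13541$ ($O = 4 - 43 \cdot 5 \cdot 63 = 4 - 215 \cdot 63 = 4 - 13545 = -13541$)
$U = - \frac{2281219}{4}$ ($U = -2 + \frac{-2269136 + \left(-13541 + \left(985 + 481\right)\right)}{4} = -2 + \frac{-2269136 + \left(-13541 + 1466\right)}{4} = -2 + \frac{-2269136 - 12075}{4} = -2 + \frac{1}{4} \left(-2281211\right) = -2 - \frac{2281211}{4} = - \frac{2281219}{4} \approx -5.7031 \cdot 10^{5}$)
$U - -2497348 = - \frac{2281219}{4} - -2497348 = - \frac{2281219}{4} + 2497348 = \frac{7708173}{4}$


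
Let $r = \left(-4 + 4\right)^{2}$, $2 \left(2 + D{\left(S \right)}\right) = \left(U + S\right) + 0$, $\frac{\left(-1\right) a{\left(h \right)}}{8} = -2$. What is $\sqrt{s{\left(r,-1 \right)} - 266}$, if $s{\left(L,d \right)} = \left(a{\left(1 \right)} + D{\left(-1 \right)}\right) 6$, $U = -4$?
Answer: $i \sqrt{197} \approx 14.036 i$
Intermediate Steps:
$a{\left(h \right)} = 16$ ($a{\left(h \right)} = \left(-8\right) \left(-2\right) = 16$)
$D{\left(S \right)} = -4 + \frac{S}{2}$ ($D{\left(S \right)} = -2 + \frac{\left(-4 + S\right) + 0}{2} = -2 + \frac{-4 + S}{2} = -2 + \left(-2 + \frac{S}{2}\right) = -4 + \frac{S}{2}$)
$r = 0$ ($r = 0^{2} = 0$)
$s{\left(L,d \right)} = 69$ ($s{\left(L,d \right)} = \left(16 + \left(-4 + \frac{1}{2} \left(-1\right)\right)\right) 6 = \left(16 - \frac{9}{2}\right) 6 = \frac{23}{2} \cdot 6 = 69$)
$\sqrt{s{\left(r,-1 \right)} - 266} = \sqrt{69 - 266} = \sqrt{-197} = i \sqrt{197}$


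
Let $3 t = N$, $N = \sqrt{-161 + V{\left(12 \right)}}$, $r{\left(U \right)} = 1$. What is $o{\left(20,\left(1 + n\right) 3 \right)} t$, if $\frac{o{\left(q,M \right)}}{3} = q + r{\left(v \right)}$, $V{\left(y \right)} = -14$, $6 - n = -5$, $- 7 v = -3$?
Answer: $105 i \sqrt{7} \approx 277.8 i$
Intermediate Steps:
$v = \frac{3}{7}$ ($v = \left(- \frac{1}{7}\right) \left(-3\right) = \frac{3}{7} \approx 0.42857$)
$n = 11$ ($n = 6 - -5 = 6 + 5 = 11$)
$o{\left(q,M \right)} = 3 + 3 q$ ($o{\left(q,M \right)} = 3 \left(q + 1\right) = 3 \left(1 + q\right) = 3 + 3 q$)
$N = 5 i \sqrt{7}$ ($N = \sqrt{-161 - 14} = \sqrt{-175} = 5 i \sqrt{7} \approx 13.229 i$)
$t = \frac{5 i \sqrt{7}}{3} \approx 4.4096 i$
$o{\left(20,\left(1 + n\right) 3 \right)} t = \left(3 + 3 \cdot 20\right) \frac{5 i \sqrt{7}}{3} = \left(3 + 60\right) \frac{5 i \sqrt{7}}{3} = 63 \frac{5 i \sqrt{7}}{3} = 105 i \sqrt{7}$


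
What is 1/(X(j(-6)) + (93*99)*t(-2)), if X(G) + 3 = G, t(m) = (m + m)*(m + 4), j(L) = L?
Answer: -1/73665 ≈ -1.3575e-5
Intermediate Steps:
t(m) = 2*m*(4 + m) (t(m) = (2*m)*(4 + m) = 2*m*(4 + m))
X(G) = -3 + G
1/(X(j(-6)) + (93*99)*t(-2)) = 1/((-3 - 6) + (93*99)*(2*(-2)*(4 - 2))) = 1/(-9 + 9207*(2*(-2)*2)) = 1/(-9 + 9207*(-8)) = 1/(-9 - 73656) = 1/(-73665) = -1/73665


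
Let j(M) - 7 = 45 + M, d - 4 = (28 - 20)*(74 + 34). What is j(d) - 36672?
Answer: -35752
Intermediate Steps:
d = 868 (d = 4 + (28 - 20)*(74 + 34) = 4 + 8*108 = 4 + 864 = 868)
j(M) = 52 + M (j(M) = 7 + (45 + M) = 52 + M)
j(d) - 36672 = (52 + 868) - 36672 = 920 - 36672 = -35752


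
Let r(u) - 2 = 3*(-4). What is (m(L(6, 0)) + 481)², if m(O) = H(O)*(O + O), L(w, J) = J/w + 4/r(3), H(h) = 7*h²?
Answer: 3601560169/15625 ≈ 2.3050e+5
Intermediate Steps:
r(u) = -10 (r(u) = 2 + 3*(-4) = 2 - 12 = -10)
L(w, J) = -⅖ + J/w (L(w, J) = J/w + 4/(-10) = J/w + 4*(-⅒) = J/w - ⅖ = -⅖ + J/w)
m(O) = 14*O³ (m(O) = (7*O²)*(O + O) = (7*O²)*(2*O) = 14*O³)
(m(L(6, 0)) + 481)² = (14*(-⅖ + 0/6)³ + 481)² = (14*(-⅖ + 0*(⅙))³ + 481)² = (14*(-⅖ + 0)³ + 481)² = (14*(-⅖)³ + 481)² = (14*(-8/125) + 481)² = (-112/125 + 481)² = (60013/125)² = 3601560169/15625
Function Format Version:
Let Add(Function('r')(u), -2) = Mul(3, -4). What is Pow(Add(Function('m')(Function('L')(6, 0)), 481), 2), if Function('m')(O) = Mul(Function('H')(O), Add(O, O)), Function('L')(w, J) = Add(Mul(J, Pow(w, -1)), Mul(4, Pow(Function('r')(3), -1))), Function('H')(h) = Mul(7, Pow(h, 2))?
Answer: Rational(3601560169, 15625) ≈ 2.3050e+5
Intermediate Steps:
Function('r')(u) = -10 (Function('r')(u) = Add(2, Mul(3, -4)) = Add(2, -12) = -10)
Function('L')(w, J) = Add(Rational(-2, 5), Mul(J, Pow(w, -1))) (Function('L')(w, J) = Add(Mul(J, Pow(w, -1)), Mul(4, Pow(-10, -1))) = Add(Mul(J, Pow(w, -1)), Mul(4, Rational(-1, 10))) = Add(Mul(J, Pow(w, -1)), Rational(-2, 5)) = Add(Rational(-2, 5), Mul(J, Pow(w, -1))))
Function('m')(O) = Mul(14, Pow(O, 3)) (Function('m')(O) = Mul(Mul(7, Pow(O, 2)), Add(O, O)) = Mul(Mul(7, Pow(O, 2)), Mul(2, O)) = Mul(14, Pow(O, 3)))
Pow(Add(Function('m')(Function('L')(6, 0)), 481), 2) = Pow(Add(Mul(14, Pow(Add(Rational(-2, 5), Mul(0, Pow(6, -1))), 3)), 481), 2) = Pow(Add(Mul(14, Pow(Add(Rational(-2, 5), Mul(0, Rational(1, 6))), 3)), 481), 2) = Pow(Add(Mul(14, Pow(Add(Rational(-2, 5), 0), 3)), 481), 2) = Pow(Add(Mul(14, Pow(Rational(-2, 5), 3)), 481), 2) = Pow(Add(Mul(14, Rational(-8, 125)), 481), 2) = Pow(Add(Rational(-112, 125), 481), 2) = Pow(Rational(60013, 125), 2) = Rational(3601560169, 15625)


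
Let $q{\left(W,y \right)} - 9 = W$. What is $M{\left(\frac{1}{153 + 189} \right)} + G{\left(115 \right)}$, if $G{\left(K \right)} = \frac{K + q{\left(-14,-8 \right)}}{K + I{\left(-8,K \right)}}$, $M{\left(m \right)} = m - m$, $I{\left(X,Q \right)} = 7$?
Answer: $\frac{55}{61} \approx 0.90164$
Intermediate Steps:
$q{\left(W,y \right)} = 9 + W$
$M{\left(m \right)} = 0$
$G{\left(K \right)} = \frac{-5 + K}{7 + K}$ ($G{\left(K \right)} = \frac{K + \left(9 - 14\right)}{K + 7} = \frac{K - 5}{7 + K} = \frac{-5 + K}{7 + K}$)
$M{\left(\frac{1}{153 + 189} \right)} + G{\left(115 \right)} = 0 + \frac{-5 + 115}{7 + 115} = 0 + \frac{1}{122} \cdot 110 = 0 + \frac{55}{61} = \frac{55}{61}$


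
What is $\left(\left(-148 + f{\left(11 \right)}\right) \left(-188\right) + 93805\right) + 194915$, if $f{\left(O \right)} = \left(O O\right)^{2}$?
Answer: $-2435964$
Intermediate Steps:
$f{\left(O \right)} = O^{4}$ ($f{\left(O \right)} = \left(O^{2}\right)^{2} = O^{4}$)
$\left(\left(-148 + f{\left(11 \right)}\right) \left(-188\right) + 93805\right) + 194915 = \left(\left(-148 + 11^{4}\right) \left(-188\right) + 93805\right) + 194915 = \left(\left(-148 + 14641\right) \left(-188\right) + 93805\right) + 194915 = \left(14493 \left(-188\right) + 93805\right) + 194915 = \left(-2724684 + 93805\right) + 194915 = -2630879 + 194915 = -2435964$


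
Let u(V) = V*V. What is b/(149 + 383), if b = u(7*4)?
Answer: 28/19 ≈ 1.4737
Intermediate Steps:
u(V) = V²
b = 784 (b = (7*4)² = 28² = 784)
b/(149 + 383) = 784/(149 + 383) = 784/532 = 784*(1/532) = 28/19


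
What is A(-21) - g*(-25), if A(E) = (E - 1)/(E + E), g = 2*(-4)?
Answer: -4189/21 ≈ -199.48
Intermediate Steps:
g = -8
A(E) = (-1 + E)/(2*E) (A(E) = (-1 + E)/((2*E)) = (-1 + E)*(1/(2*E)) = (-1 + E)/(2*E))
A(-21) - g*(-25) = (1/2)*(-1 - 21)/(-21) - (-8)*(-25) = (1/2)*(-1/21)*(-22) - 1*200 = 11/21 - 200 = -4189/21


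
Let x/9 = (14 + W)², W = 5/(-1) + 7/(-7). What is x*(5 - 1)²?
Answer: 9216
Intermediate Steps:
W = -6 (W = 5*(-1) + 7*(-⅐) = -5 - 1 = -6)
x = 576 (x = 9*(14 - 6)² = 9*8² = 9*64 = 576)
x*(5 - 1)² = 576*(5 - 1)² = 576*4² = 576*16 = 9216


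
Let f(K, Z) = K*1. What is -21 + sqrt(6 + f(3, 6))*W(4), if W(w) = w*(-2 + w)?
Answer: 3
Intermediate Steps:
f(K, Z) = K
-21 + sqrt(6 + f(3, 6))*W(4) = -21 + sqrt(6 + 3)*(4*(-2 + 4)) = -21 + sqrt(9)*(4*2) = -21 + 3*8 = -21 + 24 = 3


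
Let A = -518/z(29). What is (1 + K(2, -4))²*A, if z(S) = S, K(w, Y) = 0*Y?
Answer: -518/29 ≈ -17.862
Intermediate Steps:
K(w, Y) = 0
A = -518/29 ≈ -17.862
(1 + K(2, -4))²*A = (1 + 0)²*(-518/29) = 1²*(-518/29) = 1*(-518/29) = -518/29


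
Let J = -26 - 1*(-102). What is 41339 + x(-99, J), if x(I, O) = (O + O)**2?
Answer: 64443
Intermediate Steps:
J = 76 (J = -26 + 102 = 76)
x(I, O) = 4*O**2 (x(I, O) = (2*O)**2 = 4*O**2)
41339 + x(-99, J) = 41339 + 4*76**2 = 41339 + 4*5776 = 41339 + 23104 = 64443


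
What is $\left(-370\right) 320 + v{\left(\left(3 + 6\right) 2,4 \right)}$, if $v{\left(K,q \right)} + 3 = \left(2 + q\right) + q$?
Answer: $-118393$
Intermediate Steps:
$v{\left(K,q \right)} = -1 + 2 q$ ($v{\left(K,q \right)} = -3 + \left(\left(2 + q\right) + q\right) = -3 + \left(2 + 2 q\right) = -1 + 2 q$)
$\left(-370\right) 320 + v{\left(\left(3 + 6\right) 2,4 \right)} = \left(-370\right) 320 + \left(-1 + 2 \cdot 4\right) = -118400 + \left(-1 + 8\right) = -118400 + 7 = -118393$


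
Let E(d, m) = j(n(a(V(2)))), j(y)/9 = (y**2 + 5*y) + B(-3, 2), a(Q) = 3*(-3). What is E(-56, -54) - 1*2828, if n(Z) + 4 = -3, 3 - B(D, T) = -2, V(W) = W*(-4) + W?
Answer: -2657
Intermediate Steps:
V(W) = -3*W (V(W) = -4*W + W = -3*W)
a(Q) = -9
B(D, T) = 5 (B(D, T) = 3 - 1*(-2) = 3 + 2 = 5)
n(Z) = -7 (n(Z) = -4 - 3 = -7)
j(y) = 45 + 9*y**2 + 45*y (j(y) = 9*((y**2 + 5*y) + 5) = 9*(5 + y**2 + 5*y) = 45 + 9*y**2 + 45*y)
E(d, m) = 171 (E(d, m) = 45 + 9*(-7)**2 + 45*(-7) = 45 + 9*49 - 315 = 45 + 441 - 315 = 171)
E(-56, -54) - 1*2828 = 171 - 1*2828 = 171 - 2828 = -2657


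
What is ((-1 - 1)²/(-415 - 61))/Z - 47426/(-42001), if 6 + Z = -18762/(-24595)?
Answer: 727985951347/643797712152 ≈ 1.1308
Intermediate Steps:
Z = -128808/24595 (Z = -6 - 18762/(-24595) = -6 - 18762*(-1/24595) = -6 + 18762/24595 = -128808/24595 ≈ -5.2372)
((-1 - 1)²/(-415 - 61))/Z - 47426/(-42001) = ((-1 - 1)²/(-415 - 61))/(-128808/24595) - 47426/(-42001) = ((-2)²/(-476))*(-24595/128808) - 47426*(-1/42001) = -1/476*4*(-24595/128808) + 47426/42001 = -1/119*(-24595/128808) + 47426/42001 = 24595/15328152 + 47426/42001 = 727985951347/643797712152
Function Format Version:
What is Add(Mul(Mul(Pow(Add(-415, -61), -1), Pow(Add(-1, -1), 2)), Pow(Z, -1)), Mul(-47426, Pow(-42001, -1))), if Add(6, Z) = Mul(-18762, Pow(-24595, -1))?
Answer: Rational(727985951347, 643797712152) ≈ 1.1308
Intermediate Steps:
Z = Rational(-128808, 24595) (Z = Add(-6, Mul(-18762, Pow(-24595, -1))) = Add(-6, Mul(-18762, Rational(-1, 24595))) = Add(-6, Rational(18762, 24595)) = Rational(-128808, 24595) ≈ -5.2372)
Add(Mul(Mul(Pow(Add(-415, -61), -1), Pow(Add(-1, -1), 2)), Pow(Z, -1)), Mul(-47426, Pow(-42001, -1))) = Add(Mul(Mul(Pow(Add(-415, -61), -1), Pow(Add(-1, -1), 2)), Pow(Rational(-128808, 24595), -1)), Mul(-47426, Pow(-42001, -1))) = Add(Mul(Mul(Pow(-476, -1), Pow(-2, 2)), Rational(-24595, 128808)), Mul(-47426, Rational(-1, 42001))) = Add(Mul(Mul(Rational(-1, 476), 4), Rational(-24595, 128808)), Rational(47426, 42001)) = Add(Mul(Rational(-1, 119), Rational(-24595, 128808)), Rational(47426, 42001)) = Add(Rational(24595, 15328152), Rational(47426, 42001)) = Rational(727985951347, 643797712152)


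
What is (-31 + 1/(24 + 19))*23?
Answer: -30636/43 ≈ -712.46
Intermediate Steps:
(-31 + 1/(24 + 19))*23 = (-31 + 1/43)*23 = -1332/43*23 = -30636/43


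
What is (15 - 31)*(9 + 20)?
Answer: -464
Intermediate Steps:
(15 - 31)*(9 + 20) = -16*29 = -464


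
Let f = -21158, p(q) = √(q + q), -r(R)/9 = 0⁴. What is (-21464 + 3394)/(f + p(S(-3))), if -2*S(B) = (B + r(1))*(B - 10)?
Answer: 382325060/447661003 + 18070*I*√39/447661003 ≈ 0.85405 + 0.00025208*I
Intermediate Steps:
r(R) = 0 (r(R) = -9*0⁴ = -9*0 = 0)
S(B) = -B*(-10 + B)/2 (S(B) = -(B + 0)*(B - 10)/2 = -B*(-10 + B)/2)
p(q) = √2*√q (p(q) = √(2*q) = √2*√q)
(-21464 + 3394)/(f + p(S(-3))) = (-21464 + 3394)/(-21158 + √2*√((½)*(-3)*(10 - 1*(-3)))) = -18070/(-21158 + √2*√((½)*(-3)*(10 + 3))) = -18070/(-21158 + √2*√((½)*(-3)*13)) = -18070/(-21158 + √2*√(-39/2)) = -18070/(-21158 + √2*(I*√78/2)) = -18070/(-21158 + I*√39)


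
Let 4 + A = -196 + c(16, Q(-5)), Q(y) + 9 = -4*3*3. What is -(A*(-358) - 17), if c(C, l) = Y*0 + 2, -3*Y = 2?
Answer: -70867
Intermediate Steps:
Y = -2/3 (Y = -1/3*2 = -2/3 ≈ -0.66667)
Q(y) = -45 (Q(y) = -9 - 4*3*3 = -9 - 12*3 = -9 - 36 = -45)
c(C, l) = 2 (c(C, l) = -2/3*0 + 2 = 0 + 2 = 2)
A = -198 (A = -4 + (-196 + 2) = -4 - 194 = -198)
-(A*(-358) - 17) = -(-198*(-358) - 17) = -(70884 - 17) = -1*70867 = -70867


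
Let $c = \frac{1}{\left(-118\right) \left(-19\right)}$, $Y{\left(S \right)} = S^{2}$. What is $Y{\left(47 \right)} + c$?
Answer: $\frac{4952579}{2242} \approx 2209.0$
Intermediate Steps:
$c = \frac{1}{2242} \approx 0.00044603$
$Y{\left(47 \right)} + c = 47^{2} + \frac{1}{2242} = 2209 + \frac{1}{2242} = \frac{4952579}{2242}$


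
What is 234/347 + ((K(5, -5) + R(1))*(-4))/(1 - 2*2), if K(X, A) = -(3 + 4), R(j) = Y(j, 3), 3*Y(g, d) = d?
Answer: -2542/347 ≈ -7.3256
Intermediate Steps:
Y(g, d) = d/3
R(j) = 1 (R(j) = (⅓)*3 = 1)
K(X, A) = -7 (K(X, A) = -1*7 = -7)
234/347 + ((K(5, -5) + R(1))*(-4))/(1 - 2*2) = 234/347 + ((-7 + 1)*(-4))/(1 - 2*2) = 234*(1/347) + (-6*(-4))/(1 - 4) = 234/347 + 24/(-3) = 234/347 + 24*(-⅓) = 234/347 - 8 = -2542/347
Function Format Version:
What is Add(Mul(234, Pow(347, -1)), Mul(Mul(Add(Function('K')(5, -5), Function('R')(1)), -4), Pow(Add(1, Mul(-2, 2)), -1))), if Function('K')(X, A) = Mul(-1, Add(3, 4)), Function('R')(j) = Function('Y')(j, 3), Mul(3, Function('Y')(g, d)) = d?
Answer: Rational(-2542, 347) ≈ -7.3256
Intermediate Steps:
Function('Y')(g, d) = Mul(Rational(1, 3), d)
Function('R')(j) = 1 (Function('R')(j) = Mul(Rational(1, 3), 3) = 1)
Function('K')(X, A) = -7 (Function('K')(X, A) = Mul(-1, 7) = -7)
Add(Mul(234, Pow(347, -1)), Mul(Mul(Add(Function('K')(5, -5), Function('R')(1)), -4), Pow(Add(1, Mul(-2, 2)), -1))) = Add(Mul(234, Pow(347, -1)), Mul(Mul(Add(-7, 1), -4), Pow(Add(1, Mul(-2, 2)), -1))) = Add(Mul(234, Rational(1, 347)), Mul(Mul(-6, -4), Pow(Add(1, -4), -1))) = Add(Rational(234, 347), Mul(24, Pow(-3, -1))) = Add(Rational(234, 347), Mul(24, Rational(-1, 3))) = Add(Rational(234, 347), -8) = Rational(-2542, 347)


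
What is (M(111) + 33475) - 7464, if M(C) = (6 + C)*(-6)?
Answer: 25309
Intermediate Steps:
M(C) = -36 - 6*C
(M(111) + 33475) - 7464 = ((-36 - 6*111) + 33475) - 7464 = ((-36 - 666) + 33475) - 7464 = (-702 + 33475) - 7464 = 32773 - 7464 = 25309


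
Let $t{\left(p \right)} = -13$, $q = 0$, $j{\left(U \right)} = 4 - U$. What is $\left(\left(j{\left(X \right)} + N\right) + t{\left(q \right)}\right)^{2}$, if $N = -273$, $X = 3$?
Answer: $81225$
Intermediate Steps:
$\left(\left(j{\left(X \right)} + N\right) + t{\left(q \right)}\right)^{2} = \left(\left(\left(4 - 3\right) - 273\right) - 13\right)^{2} = \left(\left(1 - 273\right) - 13\right)^{2} = \left(-272 - 13\right)^{2} = \left(-285\right)^{2} = 81225$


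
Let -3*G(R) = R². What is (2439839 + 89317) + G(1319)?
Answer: 5847707/3 ≈ 1.9492e+6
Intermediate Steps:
G(R) = -R²/3
(2439839 + 89317) + G(1319) = (2439839 + 89317) - ⅓*1319² = 2529156 - ⅓*1739761 = 2529156 - 1739761/3 = 5847707/3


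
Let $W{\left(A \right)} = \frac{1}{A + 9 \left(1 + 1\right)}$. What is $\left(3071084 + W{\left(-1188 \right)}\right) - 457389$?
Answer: $\frac{3058023149}{1170} \approx 2.6137 \cdot 10^{6}$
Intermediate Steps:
$W{\left(A \right)} = \frac{1}{18 + A}$ ($W{\left(A \right)} = \frac{1}{A + 9 \cdot 2} = \frac{1}{A + 18} = \frac{1}{18 + A}$)
$\left(3071084 + W{\left(-1188 \right)}\right) - 457389 = \left(3071084 + \frac{1}{18 - 1188}\right) - 457389 = \left(3071084 + \frac{1}{-1170}\right) - 457389 = \left(3071084 - \frac{1}{1170}\right) - 457389 = \frac{3593168279}{1170} - 457389 = \frac{3058023149}{1170}$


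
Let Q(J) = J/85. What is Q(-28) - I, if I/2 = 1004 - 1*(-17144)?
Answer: -3085188/85 ≈ -36296.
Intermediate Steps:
Q(J) = J/85 (Q(J) = J*(1/85) = J/85)
I = 36296 (I = 2*(1004 - 1*(-17144)) = 2*(1004 + 17144) = 2*18148 = 36296)
Q(-28) - I = (1/85)*(-28) - 1*36296 = -28/85 - 36296 = -3085188/85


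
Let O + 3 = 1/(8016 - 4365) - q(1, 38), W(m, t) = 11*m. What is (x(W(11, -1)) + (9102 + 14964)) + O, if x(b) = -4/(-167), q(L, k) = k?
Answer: 14648465696/609717 ≈ 24025.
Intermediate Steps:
x(b) = 4/167 (x(b) = -4*(-1/167) = 4/167)
O = -149690/3651 (O = -3 + (1/(8016 - 4365) - 1*38) = -3 + (1/3651 - 38) = -3 - 138737/3651 = -149690/3651 ≈ -41.000)
(x(W(11, -1)) + (9102 + 14964)) + O = (4/167 + (9102 + 14964)) - 149690/3651 = (4/167 + 24066) - 149690/3651 = 4019026/167 - 149690/3651 = 14648465696/609717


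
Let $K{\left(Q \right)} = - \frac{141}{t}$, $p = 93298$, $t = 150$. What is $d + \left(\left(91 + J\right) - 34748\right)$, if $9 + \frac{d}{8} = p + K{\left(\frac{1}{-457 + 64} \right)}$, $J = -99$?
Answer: $\frac{17788712}{25} \approx 7.1155 \cdot 10^{5}$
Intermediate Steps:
$K{\left(Q \right)} = - \frac{47}{50}$ ($K{\left(Q \right)} = - \frac{141}{150} = \left(-141\right) \frac{1}{150} = - \frac{47}{50}$)
$d = \frac{18657612}{25}$ ($d = -72 + 8 \left(93298 - \frac{47}{50}\right) = -72 + 8 \cdot \frac{4664853}{50} = -72 + \frac{18659412}{25} = \frac{18657612}{25} \approx 7.463 \cdot 10^{5}$)
$d + \left(\left(91 + J\right) - 34748\right) = \frac{18657612}{25} + \left(\left(91 - 99\right) - 34748\right) = \frac{18657612}{25} - 34756 = \frac{17788712}{25}$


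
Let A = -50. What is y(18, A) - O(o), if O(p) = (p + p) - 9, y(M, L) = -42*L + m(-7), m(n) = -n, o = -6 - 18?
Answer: 2164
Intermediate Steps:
o = -24
y(M, L) = 7 - 42*L (y(M, L) = -42*L - 1*(-7) = -42*L + 7 = 7 - 42*L)
O(p) = -9 + 2*p (O(p) = 2*p - 9 = -9 + 2*p)
y(18, A) - O(o) = (7 - 42*(-50)) - (-9 + 2*(-24)) = (7 + 2100) - (-9 - 48) = 2107 - 1*(-57) = 2107 + 57 = 2164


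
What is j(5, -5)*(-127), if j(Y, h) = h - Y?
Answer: 1270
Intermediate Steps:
j(5, -5)*(-127) = (-5 - 1*5)*(-127) = (-5 - 5)*(-127) = -10*(-127) = 1270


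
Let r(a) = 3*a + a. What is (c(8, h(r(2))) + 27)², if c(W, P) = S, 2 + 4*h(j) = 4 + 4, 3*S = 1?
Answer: 6724/9 ≈ 747.11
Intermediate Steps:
S = ⅓ (S = (⅓)*1 = ⅓ ≈ 0.33333)
r(a) = 4*a
h(j) = 3/2 (h(j) = -½ + (4 + 4)/4 = -½ + (¼)*8 = -½ + 2 = 3/2)
c(W, P) = ⅓
(c(8, h(r(2))) + 27)² = (⅓ + 27)² = (82/3)² = 6724/9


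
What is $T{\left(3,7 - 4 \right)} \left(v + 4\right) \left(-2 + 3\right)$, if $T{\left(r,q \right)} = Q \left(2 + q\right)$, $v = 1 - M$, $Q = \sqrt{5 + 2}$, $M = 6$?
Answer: $- 5 \sqrt{7} \approx -13.229$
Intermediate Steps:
$Q = \sqrt{7} \approx 2.6458$
$v = -5$ ($v = 1 - 6 = -5$)
$T{\left(r,q \right)} = \sqrt{7} \left(2 + q\right)$
$T{\left(3,7 - 4 \right)} \left(v + 4\right) \left(-2 + 3\right) = \sqrt{7} \left(2 + \left(7 - 4\right)\right) \left(-5 + 4\right) \left(-2 + 3\right) = \sqrt{7} \left(2 + 3\right) \left(\left(-1\right) 1\right) = \sqrt{7} \cdot 5 \left(-1\right) = 5 \sqrt{7} \left(-1\right) = - 5 \sqrt{7}$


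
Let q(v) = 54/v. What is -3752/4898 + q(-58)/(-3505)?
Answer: -190619897/248928605 ≈ -0.76576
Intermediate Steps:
-3752/4898 + q(-58)/(-3505) = -3752/4898 + (54/(-58))/(-3505) = -3752*1/4898 + (54*(-1/58))*(-1/3505) = -1876/2449 - 27/29*(-1/3505) = -1876/2449 + 27/101645 = -190619897/248928605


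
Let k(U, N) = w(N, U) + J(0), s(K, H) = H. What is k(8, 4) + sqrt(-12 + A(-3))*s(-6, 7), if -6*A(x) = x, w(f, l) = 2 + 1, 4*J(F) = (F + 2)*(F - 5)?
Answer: 1/2 + 7*I*sqrt(46)/2 ≈ 0.5 + 23.738*I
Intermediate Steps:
J(F) = (-5 + F)*(2 + F)/4 (J(F) = ((F + 2)*(F - 5))/4 = ((2 + F)*(-5 + F))/4 = ((-5 + F)*(2 + F))/4 = (-5 + F)*(2 + F)/4)
w(f, l) = 3
A(x) = -x/6
k(U, N) = 1/2 (k(U, N) = 3 + (-5/2 - 3/4*0 + (1/4)*0**2) = 3 + (-5/2 + 0 + (1/4)*0) = 3 + (-5/2 + 0 + 0) = 3 - 5/2 = 1/2)
k(8, 4) + sqrt(-12 + A(-3))*s(-6, 7) = 1/2 + sqrt(-12 - 1/6*(-3))*7 = 1/2 + sqrt(-12 + 1/2)*7 = 1/2 + sqrt(-23/2)*7 = 1/2 + (I*sqrt(46)/2)*7 = 1/2 + 7*I*sqrt(46)/2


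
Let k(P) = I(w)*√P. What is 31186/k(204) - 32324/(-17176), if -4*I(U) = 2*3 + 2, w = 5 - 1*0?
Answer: 8081/4294 - 15593*√51/102 ≈ -1089.8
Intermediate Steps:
w = 5 (w = 5 + 0 = 5)
I(U) = -2 (I(U) = -(2*3 + 2)/4 = -(6 + 2)/4 = -¼*8 = -2)
k(P) = -2*√P
31186/k(204) - 32324/(-17176) = 31186/((-4*√51)) - 32324/(-17176) = 31186/((-4*√51)) - 32324*(-1/17176) = 31186/((-4*√51)) + 8081/4294 = 31186*(-√51/204) + 8081/4294 = -15593*√51/102 + 8081/4294 = 8081/4294 - 15593*√51/102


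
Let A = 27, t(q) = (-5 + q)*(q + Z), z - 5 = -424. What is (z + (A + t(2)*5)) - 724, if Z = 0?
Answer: -1146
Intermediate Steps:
z = -419 (z = 5 - 424 = -419)
t(q) = q*(-5 + q) (t(q) = (-5 + q)*(q + 0) = (-5 + q)*q = q*(-5 + q))
(z + (A + t(2)*5)) - 724 = (-419 + (27 + (2*(-5 + 2))*5)) - 724 = (-419 + (27 + (2*(-3))*5)) - 724 = (-419 + (27 - 6*5)) - 724 = (-419 + (27 - 30)) - 724 = (-419 - 3) - 724 = -422 - 724 = -1146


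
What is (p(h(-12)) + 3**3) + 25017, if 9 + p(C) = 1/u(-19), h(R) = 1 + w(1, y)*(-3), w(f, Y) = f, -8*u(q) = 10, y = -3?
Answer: 125171/5 ≈ 25034.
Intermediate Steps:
u(q) = -5/4 (u(q) = -1/8*10 = -5/4)
h(R) = -2 (h(R) = 1 + 1*(-3) = 1 - 3 = -2)
p(C) = -49/5 (p(C) = -9 + 1/(-5/4) = -9 - 4/5 = -49/5)
(p(h(-12)) + 3**3) + 25017 = (-49/5 + 3**3) + 25017 = (-49/5 + 27) + 25017 = 86/5 + 25017 = 125171/5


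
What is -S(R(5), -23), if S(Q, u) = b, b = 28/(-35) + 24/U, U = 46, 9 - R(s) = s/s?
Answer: 32/115 ≈ 0.27826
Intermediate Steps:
R(s) = 8 (R(s) = 9 - s/s = 9 - 1*1 = 9 - 1 = 8)
b = -32/115 (b = 28/(-35) + 24/46 = 28*(-1/35) + 24*(1/46) = -⅘ + 12/23 = -32/115 ≈ -0.27826)
S(Q, u) = -32/115
-S(R(5), -23) = -1*(-32/115) = 32/115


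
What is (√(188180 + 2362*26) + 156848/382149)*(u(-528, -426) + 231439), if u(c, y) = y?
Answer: 36233927024/382149 + 462026*√62398 ≈ 1.1551e+8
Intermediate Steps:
(√(188180 + 2362*26) + 156848/382149)*(u(-528, -426) + 231439) = (√(188180 + 2362*26) + 156848/382149)*(-426 + 231439) = (√(188180 + 61412) + 156848*(1/382149))*231013 = (√249592 + 156848/382149)*231013 = (2*√62398 + 156848/382149)*231013 = (156848/382149 + 2*√62398)*231013 = 36233927024/382149 + 462026*√62398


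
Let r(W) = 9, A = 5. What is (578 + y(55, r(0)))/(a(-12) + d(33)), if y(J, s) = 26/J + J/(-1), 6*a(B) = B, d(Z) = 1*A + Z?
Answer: 3199/220 ≈ 14.541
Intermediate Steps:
d(Z) = 5 + Z (d(Z) = 1*5 + Z = 5 + Z)
a(B) = B/6
y(J, s) = -J + 26/J (y(J, s) = 26/J + J*(-1) = 26/J - J = -J + 26/J)
(578 + y(55, r(0)))/(a(-12) + d(33)) = (578 + (-1*55 + 26/55))/((⅙)*(-12) + (5 + 33)) = (578 + (-55 + 26*(1/55)))/(-2 + 38) = (578 + (-55 + 26/55))/36 = (578 - 2999/55)*(1/36) = (28791/55)*(1/36) = 3199/220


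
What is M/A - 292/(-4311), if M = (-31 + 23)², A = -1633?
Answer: 200932/7039863 ≈ 0.028542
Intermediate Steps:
M = 64 (M = (-8)² = 64)
M/A - 292/(-4311) = 64/(-1633) - 292/(-4311) = 64*(-1/1633) - 292*(-1/4311) = -64/1633 + 292/4311 = 200932/7039863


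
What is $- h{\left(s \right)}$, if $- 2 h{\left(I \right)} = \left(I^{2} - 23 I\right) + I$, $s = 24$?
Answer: $24$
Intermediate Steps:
$h{\left(I \right)} = 11 I - \frac{I^{2}}{2}$ ($h{\left(I \right)} = - \frac{\left(I^{2} - 23 I\right) + I}{2} = - \frac{I^{2} - 22 I}{2} = 11 I - \frac{I^{2}}{2}$)
$- h{\left(s \right)} = - \frac{24 \left(22 - 24\right)}{2} = - \frac{24 \left(-2\right)}{2} = \left(-1\right) \left(-24\right) = 24$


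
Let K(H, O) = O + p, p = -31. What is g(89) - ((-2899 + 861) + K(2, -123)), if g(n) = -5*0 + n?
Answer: 2281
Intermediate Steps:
K(H, O) = -31 + O (K(H, O) = O - 31 = -31 + O)
g(n) = n (g(n) = 0 + n = n)
g(89) - ((-2899 + 861) + K(2, -123)) = 89 - ((-2899 + 861) + (-31 - 123)) = 89 - (-2038 - 154) = 89 - 1*(-2192) = 89 + 2192 = 2281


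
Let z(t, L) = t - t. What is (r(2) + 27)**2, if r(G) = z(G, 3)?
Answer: 729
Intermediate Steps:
z(t, L) = 0
r(G) = 0
(r(2) + 27)**2 = (0 + 27)**2 = 27**2 = 729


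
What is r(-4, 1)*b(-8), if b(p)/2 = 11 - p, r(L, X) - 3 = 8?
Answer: 418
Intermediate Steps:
r(L, X) = 11 (r(L, X) = 3 + 8 = 11)
b(p) = 22 - 2*p (b(p) = 2*(11 - p) = 22 - 2*p)
r(-4, 1)*b(-8) = 11*(22 - 2*(-8)) = 11*(22 + 16) = 11*38 = 418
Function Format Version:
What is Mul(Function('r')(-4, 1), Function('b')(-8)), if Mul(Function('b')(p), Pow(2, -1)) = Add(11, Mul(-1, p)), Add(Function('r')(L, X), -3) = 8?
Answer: 418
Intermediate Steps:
Function('r')(L, X) = 11 (Function('r')(L, X) = Add(3, 8) = 11)
Function('b')(p) = Add(22, Mul(-2, p)) (Function('b')(p) = Mul(2, Add(11, Mul(-1, p))) = Add(22, Mul(-2, p)))
Mul(Function('r')(-4, 1), Function('b')(-8)) = Mul(11, Add(22, Mul(-2, -8))) = Mul(11, Add(22, 16)) = Mul(11, 38) = 418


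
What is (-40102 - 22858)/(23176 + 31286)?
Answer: -31480/27231 ≈ -1.1560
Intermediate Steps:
(-40102 - 22858)/(23176 + 31286) = -62960/54462 = -62960*1/54462 = -31480/27231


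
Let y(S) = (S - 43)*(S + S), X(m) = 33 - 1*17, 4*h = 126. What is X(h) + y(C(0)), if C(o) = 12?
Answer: -728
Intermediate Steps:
h = 63/2 (h = (1/4)*126 = 63/2 ≈ 31.500)
X(m) = 16 (X(m) = 33 - 17 = 16)
y(S) = 2*S*(-43 + S) (y(S) = (-43 + S)*(2*S) = 2*S*(-43 + S))
X(h) + y(C(0)) = 16 + 2*12*(-43 + 12) = 16 + 2*12*(-31) = 16 - 744 = -728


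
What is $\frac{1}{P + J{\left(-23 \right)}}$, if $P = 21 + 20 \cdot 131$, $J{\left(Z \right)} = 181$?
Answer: $\frac{1}{2822} \approx 0.00035436$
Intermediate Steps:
$P = 2641$ ($P = 21 + 2620 = 2641$)
$\frac{1}{P + J{\left(-23 \right)}} = \frac{1}{2641 + 181} = \frac{1}{2822}$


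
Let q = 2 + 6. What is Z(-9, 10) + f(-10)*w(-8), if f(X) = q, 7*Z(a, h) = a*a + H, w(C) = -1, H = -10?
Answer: 15/7 ≈ 2.1429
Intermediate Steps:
Z(a, h) = -10/7 + a**2/7 (Z(a, h) = (a*a - 10)/7 = (a**2 - 10)/7 = (-10 + a**2)/7 = -10/7 + a**2/7)
q = 8
f(X) = 8
Z(-9, 10) + f(-10)*w(-8) = (-10/7 + (1/7)*(-9)**2) + 8*(-1) = (-10/7 + (1/7)*81) - 8 = (-10/7 + 81/7) - 8 = 71/7 - 8 = 15/7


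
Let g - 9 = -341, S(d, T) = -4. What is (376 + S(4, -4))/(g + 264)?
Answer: -93/17 ≈ -5.4706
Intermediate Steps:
g = -332 (g = 9 - 341 = -332)
(376 + S(4, -4))/(g + 264) = (376 - 4)/(-332 + 264) = 372/(-68) = 372*(-1/68) = -93/17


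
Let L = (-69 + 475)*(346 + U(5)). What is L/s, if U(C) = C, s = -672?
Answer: -3393/16 ≈ -212.06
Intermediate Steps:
L = 142506 (L = (-69 + 475)*(346 + 5) = 406*351 = 142506)
L/s = 142506/(-672) = 142506*(-1/672) = -3393/16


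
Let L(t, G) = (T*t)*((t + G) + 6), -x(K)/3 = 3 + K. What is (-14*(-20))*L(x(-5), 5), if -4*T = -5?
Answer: 35700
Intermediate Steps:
T = 5/4 (T = -¼*(-5) = 5/4 ≈ 1.2500)
x(K) = -9 - 3*K (x(K) = -3*(3 + K) = -9 - 3*K)
L(t, G) = 5*t*(6 + G + t)/4 (L(t, G) = (5*t/4)*((t + G) + 6) = (5*t/4)*((G + t) + 6) = (5*t/4)*(6 + G + t) = 5*t*(6 + G + t)/4)
(-14*(-20))*L(x(-5), 5) = (-14*(-20))*(5*(-9 - 3*(-5))*(6 + 5 + (-9 - 3*(-5)))/4) = 280*(5*(-9 + 15)*(6 + 5 + (-9 + 15))/4) = 280*((5/4)*6*(6 + 5 + 6)) = 280*((5/4)*6*17) = 280*(255/2) = 35700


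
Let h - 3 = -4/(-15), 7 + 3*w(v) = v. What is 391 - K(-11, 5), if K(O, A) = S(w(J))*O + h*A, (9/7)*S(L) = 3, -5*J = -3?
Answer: 1201/3 ≈ 400.33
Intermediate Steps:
J = ⅗ (J = -⅕*(-3) = ⅗ ≈ 0.60000)
w(v) = -7/3 + v/3
S(L) = 7/3 (S(L) = (7/9)*3 = 7/3)
h = 49/15 (h = 3 - 4/(-15) = 3 - 4*(-1/15) = 3 + 4/15 = 49/15 ≈ 3.2667)
K(O, A) = 7*O/3 + 49*A/15
391 - K(-11, 5) = 391 - ((7/3)*(-11) + (49/15)*5) = 391 - (-77/3 + 49/3) = 391 - 1*(-28/3) = 391 + 28/3 = 1201/3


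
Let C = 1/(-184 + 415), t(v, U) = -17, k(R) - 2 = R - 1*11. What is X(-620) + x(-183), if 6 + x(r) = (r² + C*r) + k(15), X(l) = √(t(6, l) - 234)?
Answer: 2578592/77 + I*√251 ≈ 33488.0 + 15.843*I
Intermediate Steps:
k(R) = -9 + R (k(R) = 2 + (R - 1*11) = 2 + (R - 11) = 2 + (-11 + R) = -9 + R)
C = 1/231 ≈ 0.0043290
X(l) = I*√251 (X(l) = √(-17 - 234) = √(-251) = I*√251)
x(r) = r² + r/231 (x(r) = -6 + ((r² + r/231) + (-9 + 15)) = -6 + ((r² + r/231) + 6) = -6 + (6 + r² + r/231) = r² + r/231)
X(-620) + x(-183) = I*√251 - 183*(1/231 - 183) = I*√251 - 183*(-42272/231) = I*√251 + 2578592/77 = 2578592/77 + I*√251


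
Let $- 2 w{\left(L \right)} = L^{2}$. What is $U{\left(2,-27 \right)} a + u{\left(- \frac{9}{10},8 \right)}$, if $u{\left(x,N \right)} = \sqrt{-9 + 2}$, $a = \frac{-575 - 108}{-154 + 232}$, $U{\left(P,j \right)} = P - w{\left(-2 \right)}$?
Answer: $- \frac{1366}{39} + i \sqrt{7} \approx -35.026 + 2.6458 i$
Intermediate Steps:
$w{\left(L \right)} = - \frac{L^{2}}{2}$
$U{\left(P,j \right)} = 2 + P$ ($U{\left(P,j \right)} = P - - \frac{\left(-2\right)^{2}}{2} = P - \left(- \frac{1}{2}\right) 4 = P - -2 = P + 2 = 2 + P$)
$a = - \frac{683}{78} \approx -8.7564$
$u{\left(x,N \right)} = i \sqrt{7}$ ($u{\left(x,N \right)} = \sqrt{-7} = i \sqrt{7}$)
$U{\left(2,-27 \right)} a + u{\left(- \frac{9}{10},8 \right)} = \left(2 + 2\right) \left(- \frac{683}{78}\right) + i \sqrt{7} = 4 \left(- \frac{683}{78}\right) + i \sqrt{7} = - \frac{1366}{39} + i \sqrt{7}$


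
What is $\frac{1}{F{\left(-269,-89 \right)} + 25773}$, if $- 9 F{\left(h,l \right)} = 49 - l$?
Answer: $\frac{3}{77273} \approx 3.8823 \cdot 10^{-5}$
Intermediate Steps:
$F{\left(h,l \right)} = - \frac{49}{9} + \frac{l}{9}$ ($F{\left(h,l \right)} = - \frac{49 - l}{9} = - \frac{49}{9} + \frac{l}{9}$)
$\frac{1}{F{\left(-269,-89 \right)} + 25773} = \frac{1}{\left(- \frac{49}{9} + \frac{1}{9} \left(-89\right)\right) + 25773} = \frac{1}{\left(- \frac{49}{9} - \frac{89}{9}\right) + 25773} = \frac{1}{- \frac{46}{3} + 25773} = \frac{1}{\frac{77273}{3}} = \frac{3}{77273}$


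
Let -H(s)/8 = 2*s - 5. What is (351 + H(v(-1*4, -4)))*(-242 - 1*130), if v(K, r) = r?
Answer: -169260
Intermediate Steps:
H(s) = 40 - 16*s (H(s) = -8*(2*s - 5) = -8*(-5 + 2*s) = 40 - 16*s)
(351 + H(v(-1*4, -4)))*(-242 - 1*130) = (351 + (40 - 16*(-4)))*(-242 - 1*130) = (351 + (40 + 64))*(-242 - 130) = (351 + 104)*(-372) = 455*(-372) = -169260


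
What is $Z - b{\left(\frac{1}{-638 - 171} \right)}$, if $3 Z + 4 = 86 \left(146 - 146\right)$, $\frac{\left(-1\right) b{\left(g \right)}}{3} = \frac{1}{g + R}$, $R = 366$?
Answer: $- \frac{1177091}{888279} \approx -1.3251$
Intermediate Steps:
$b{\left(g \right)} = - \frac{3}{366 + g}$ ($b{\left(g \right)} = - \frac{3}{g + 366} = - \frac{3}{366 + g}$)
$Z = - \frac{4}{3}$ ($Z = - \frac{4}{3} + \frac{86 \left(146 - 146\right)}{3} = - \frac{4}{3} + \frac{86 \cdot 0}{3} = - \frac{4}{3} + \frac{1}{3} \cdot 0 = - \frac{4}{3} + 0 = - \frac{4}{3} \approx -1.3333$)
$Z - b{\left(\frac{1}{-638 - 171} \right)} = - \frac{4}{3} - - \frac{3}{366 + \frac{1}{-638 - 171}} = - \frac{4}{3} - - \frac{3}{366 + \frac{1}{-809}} = - \frac{4}{3} - - \frac{3}{366 - \frac{1}{809}} = - \frac{4}{3} - - \frac{3}{\frac{296093}{809}} = - \frac{4}{3} - \left(-3\right) \frac{809}{296093} = - \frac{4}{3} - - \frac{2427}{296093} = - \frac{4}{3} + \frac{2427}{296093} = - \frac{1177091}{888279}$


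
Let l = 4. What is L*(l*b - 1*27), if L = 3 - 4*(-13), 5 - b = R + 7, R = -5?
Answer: -825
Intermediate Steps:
b = 3 (b = 5 - (-5 + 7) = 5 - 1*2 = 5 - 2 = 3)
L = 55 (L = 3 + 52 = 55)
L*(l*b - 1*27) = 55*(4*3 - 1*27) = 55*(12 - 27) = 55*(-15) = -825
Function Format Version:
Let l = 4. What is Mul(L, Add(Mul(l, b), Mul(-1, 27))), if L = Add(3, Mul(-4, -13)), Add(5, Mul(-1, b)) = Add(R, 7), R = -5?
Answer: -825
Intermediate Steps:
b = 3 (b = Add(5, Mul(-1, Add(-5, 7))) = Add(5, Mul(-1, 2)) = Add(5, -2) = 3)
L = 55 (L = Add(3, 52) = 55)
Mul(L, Add(Mul(l, b), Mul(-1, 27))) = Mul(55, Add(Mul(4, 3), Mul(-1, 27))) = Mul(55, Add(12, -27)) = Mul(55, -15) = -825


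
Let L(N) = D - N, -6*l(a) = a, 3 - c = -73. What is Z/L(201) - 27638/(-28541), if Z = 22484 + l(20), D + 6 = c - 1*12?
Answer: -1913005420/12244089 ≈ -156.24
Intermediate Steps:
c = 76 (c = 3 - 1*(-73) = 3 + 73 = 76)
D = 58 (D = -6 + (76 - 1*12) = -6 + (76 - 12) = -6 + 64 = 58)
l(a) = -a/6
L(N) = 58 - N
Z = 67442/3 (Z = 22484 - ⅙*20 = 22484 - 10/3 = 67442/3 ≈ 22481.)
Z/L(201) - 27638/(-28541) = 67442/(3*(58 - 1*201)) - 27638/(-28541) = 67442/(3*(58 - 201)) - 27638*(-1/28541) = (67442/3)/(-143) + 27638/28541 = (67442/3)*(-1/143) + 27638/28541 = -67442/429 + 27638/28541 = -1913005420/12244089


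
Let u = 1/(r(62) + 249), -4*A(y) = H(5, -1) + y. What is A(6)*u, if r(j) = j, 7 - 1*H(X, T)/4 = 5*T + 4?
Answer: -19/622 ≈ -0.030547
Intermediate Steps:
H(X, T) = 12 - 20*T (H(X, T) = 28 - 4*(5*T + 4) = 28 - 4*(4 + 5*T) = 28 + (-16 - 20*T) = 12 - 20*T)
A(y) = -8 - y/4 (A(y) = -((12 - 20*(-1)) + y)/4 = -((12 + 20) + y)/4 = -(32 + y)/4 = -8 - y/4)
u = 1/311 (u = 1/(62 + 249) = 1/311 ≈ 0.0032154)
A(6)*u = (-8 - 1/4*6)*(1/311) = (-8 - 3/2)*(1/311) = -19/2*1/311 = -19/622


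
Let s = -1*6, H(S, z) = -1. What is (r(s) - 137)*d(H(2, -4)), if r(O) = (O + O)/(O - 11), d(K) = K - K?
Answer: 0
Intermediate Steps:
s = -6
d(K) = 0
r(O) = 2*O/(-11 + O) (r(O) = (2*O)/(-11 + O) = 2*O/(-11 + O))
(r(s) - 137)*d(H(2, -4)) = (2*(-6)/(-11 - 6) - 137)*0 = (2*(-6)/(-17) - 137)*0 = (2*(-6)*(-1/17) - 137)*0 = (12/17 - 137)*0 = -2317/17*0 = 0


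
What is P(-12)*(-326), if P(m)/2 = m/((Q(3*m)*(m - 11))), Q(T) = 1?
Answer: -7824/23 ≈ -340.17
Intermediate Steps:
P(m) = 2*m/(-11 + m) (P(m) = 2*(m/((1*(m - 11)))) = 2*(m/((1*(-11 + m)))) = 2*(m/(-11 + m)) = 2*m/(-11 + m))
P(-12)*(-326) = (2*(-12)/(-11 - 12))*(-326) = (2*(-12)/(-23))*(-326) = (2*(-12)*(-1/23))*(-326) = (24/23)*(-326) = -7824/23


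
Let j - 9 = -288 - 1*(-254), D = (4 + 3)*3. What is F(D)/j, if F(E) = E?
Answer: -21/25 ≈ -0.84000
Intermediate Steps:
D = 21 (D = 7*3 = 21)
j = -25 (j = 9 + (-288 - 1*(-254)) = 9 + (-288 + 254) = 9 - 34 = -25)
F(D)/j = 21/(-25) = 21*(-1/25) = -21/25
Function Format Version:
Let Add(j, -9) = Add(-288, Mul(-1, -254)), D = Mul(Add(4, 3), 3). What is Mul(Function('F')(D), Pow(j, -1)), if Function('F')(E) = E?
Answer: Rational(-21, 25) ≈ -0.84000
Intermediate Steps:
D = 21 (D = Mul(7, 3) = 21)
j = -25 (j = Add(9, Add(-288, Mul(-1, -254))) = Add(9, Add(-288, 254)) = Add(9, -34) = -25)
Mul(Function('F')(D), Pow(j, -1)) = Mul(21, Pow(-25, -1)) = Mul(21, Rational(-1, 25)) = Rational(-21, 25)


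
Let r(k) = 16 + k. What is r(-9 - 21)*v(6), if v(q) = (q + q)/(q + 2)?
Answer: -21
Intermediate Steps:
v(q) = 2*q/(2 + q) (v(q) = (2*q)/(2 + q) = 2*q/(2 + q))
r(-9 - 21)*v(6) = (16 + (-9 - 21))*(2*6/(2 + 6)) = (16 - 30)*(2*6/8) = -28*6/8 = -14*3/2 = -21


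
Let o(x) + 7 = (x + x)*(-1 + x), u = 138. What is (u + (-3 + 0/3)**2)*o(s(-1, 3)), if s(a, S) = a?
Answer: -441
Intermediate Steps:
o(x) = -7 + 2*x*(-1 + x) (o(x) = -7 + (x + x)*(-1 + x) = -7 + (2*x)*(-1 + x) = -7 + 2*x*(-1 + x))
(u + (-3 + 0/3)**2)*o(s(-1, 3)) = (138 + (-3 + 0/3)**2)*(-7 - 2*(-1) + 2*(-1)**2) = (138 + (-3 + 0*(1/3))**2)*(-7 + 2 + 2*1) = (138 + (-3 + 0)**2)*(-7 + 2 + 2) = (138 + (-3)**2)*(-3) = (138 + 9)*(-3) = 147*(-3) = -441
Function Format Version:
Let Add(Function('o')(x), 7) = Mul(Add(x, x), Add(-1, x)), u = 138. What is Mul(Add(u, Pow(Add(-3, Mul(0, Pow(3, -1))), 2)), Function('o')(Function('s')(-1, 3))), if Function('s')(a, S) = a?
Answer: -441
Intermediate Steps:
Function('o')(x) = Add(-7, Mul(2, x, Add(-1, x))) (Function('o')(x) = Add(-7, Mul(Add(x, x), Add(-1, x))) = Add(-7, Mul(Mul(2, x), Add(-1, x))) = Add(-7, Mul(2, x, Add(-1, x))))
Mul(Add(u, Pow(Add(-3, Mul(0, Pow(3, -1))), 2)), Function('o')(Function('s')(-1, 3))) = Mul(Add(138, Pow(Add(-3, Mul(0, Pow(3, -1))), 2)), Add(-7, Mul(-2, -1), Mul(2, Pow(-1, 2)))) = Mul(Add(138, Pow(Add(-3, Mul(0, Rational(1, 3))), 2)), Add(-7, 2, Mul(2, 1))) = Mul(Add(138, Pow(Add(-3, 0), 2)), Add(-7, 2, 2)) = Mul(Add(138, Pow(-3, 2)), -3) = Mul(Add(138, 9), -3) = Mul(147, -3) = -441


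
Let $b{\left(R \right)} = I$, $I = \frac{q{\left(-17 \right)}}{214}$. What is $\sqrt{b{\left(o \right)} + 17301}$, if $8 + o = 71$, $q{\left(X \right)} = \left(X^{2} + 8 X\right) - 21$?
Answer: $\frac{3 \sqrt{22009579}}{107} \approx 131.54$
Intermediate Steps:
$q{\left(X \right)} = -21 + X^{2} + 8 X$
$o = 63$ ($o = -8 + 71 = 63$)
$I = \frac{66}{107}$ ($I = \frac{-21 + \left(-17\right)^{2} + 8 \left(-17\right)}{214} = \left(-21 + 289 - 136\right) \frac{1}{214} = 132 \cdot \frac{1}{214} = \frac{66}{107} \approx 0.61682$)
$b{\left(R \right)} = \frac{66}{107}$
$\sqrt{b{\left(o \right)} + 17301} = \sqrt{\frac{66}{107} + 17301} = \sqrt{\frac{1851273}{107}} = \frac{3 \sqrt{22009579}}{107}$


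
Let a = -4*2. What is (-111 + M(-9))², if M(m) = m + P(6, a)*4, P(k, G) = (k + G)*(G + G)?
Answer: 64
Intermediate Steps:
a = -8
P(k, G) = 2*G*(G + k) (P(k, G) = (G + k)*(2*G) = 2*G*(G + k))
M(m) = 128 + m (M(m) = m + (2*(-8)*(-8 + 6))*4 = m + (2*(-8)*(-2))*4 = m + 32*4 = m + 128 = 128 + m)
(-111 + M(-9))² = (-111 + (128 - 9))² = (-111 + 119)² = 8² = 64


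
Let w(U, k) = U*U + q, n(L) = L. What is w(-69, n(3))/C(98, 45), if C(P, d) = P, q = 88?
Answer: 4849/98 ≈ 49.480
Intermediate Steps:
w(U, k) = 88 + U² (w(U, k) = U*U + 88 = U² + 88 = 88 + U²)
w(-69, n(3))/C(98, 45) = (88 + (-69)²)/98 = (88 + 4761)*(1/98) = 4849*(1/98) = 4849/98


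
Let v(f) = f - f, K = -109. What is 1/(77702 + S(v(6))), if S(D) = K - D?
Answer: 1/77593 ≈ 1.2888e-5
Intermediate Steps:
v(f) = 0
S(D) = -109 - D
1/(77702 + S(v(6))) = 1/(77702 + (-109 - 1*0)) = 1/(77702 + (-109 + 0)) = 1/(77702 - 109) = 1/77593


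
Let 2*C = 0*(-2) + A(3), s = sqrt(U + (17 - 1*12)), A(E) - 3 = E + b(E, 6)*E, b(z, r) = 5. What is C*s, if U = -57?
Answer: 21*I*sqrt(13) ≈ 75.717*I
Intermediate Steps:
A(E) = 3 + 6*E (A(E) = 3 + (E + 5*E) = 3 + 6*E)
s = 2*I*sqrt(13) (s = sqrt(-57 + (17 - 1*12)) = sqrt(-57 + (17 - 12)) = sqrt(-57 + 5) = sqrt(-52) = 2*I*sqrt(13) ≈ 7.2111*I)
C = 21/2 (C = (0*(-2) + (3 + 6*3))/2 = (0 + (3 + 18))/2 = (0 + 21)/2 = (1/2)*21 = 21/2 ≈ 10.500)
C*s = 21*(2*I*sqrt(13))/2 = 21*I*sqrt(13)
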